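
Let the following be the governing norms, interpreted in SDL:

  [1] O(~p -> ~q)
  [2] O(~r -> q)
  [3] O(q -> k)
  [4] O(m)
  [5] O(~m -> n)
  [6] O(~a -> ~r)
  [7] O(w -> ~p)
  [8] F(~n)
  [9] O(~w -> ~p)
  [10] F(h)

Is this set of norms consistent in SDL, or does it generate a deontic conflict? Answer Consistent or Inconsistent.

Premise 5 is O(~m -> n); even if O(n) held, inferring O(~m) would be affirming the consequent — invalid.
So O(~m) is not derivable, and the apparent clash with O(m) does not arise.
A world satisfying every obligation exists (e.g. a=true, h=false, k=false, m=true, n=true, p=false, q=false, r=true, w=false); no atom is both obligatory and forbidden, so the set is consistent.

Consistent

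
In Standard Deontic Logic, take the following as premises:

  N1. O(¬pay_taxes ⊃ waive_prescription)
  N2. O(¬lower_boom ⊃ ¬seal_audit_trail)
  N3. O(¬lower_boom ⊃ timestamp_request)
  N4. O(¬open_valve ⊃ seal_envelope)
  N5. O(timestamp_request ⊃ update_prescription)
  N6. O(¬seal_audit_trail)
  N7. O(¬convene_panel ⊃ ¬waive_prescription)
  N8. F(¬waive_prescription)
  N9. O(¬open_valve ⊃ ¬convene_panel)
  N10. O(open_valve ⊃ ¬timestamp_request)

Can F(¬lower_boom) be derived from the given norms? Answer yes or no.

Yes

F(¬waive_prescription) at premise 8 means O(waive_prescription).
The contrapositive of premise 7 (O(¬convene_panel ⊃ ¬waive_prescription)) is O(waive_prescription ⊃ convene_panel), and O(waive_prescription) is already established, so O(convene_panel).
Premise 9 is O(¬open_valve ⊃ ¬convene_panel); contrapositively O(convene_panel ⊃ open_valve). Since O(convene_panel) holds, K gives O(open_valve).
Applying K to premise 10 (O(open_valve ⊃ ¬timestamp_request)) and O(open_valve) yields O(¬timestamp_request).
The contrapositive of premise 3 (O(¬lower_boom ⊃ timestamp_request)) is O(¬timestamp_request ⊃ lower_boom), and O(¬timestamp_request) is already established, so O(lower_boom).
Premises 1, 2, 4, 5, 6 do not contribute to this derivation.
So O(lower_boom) holds, i.e. F(¬lower_boom). The claim follows.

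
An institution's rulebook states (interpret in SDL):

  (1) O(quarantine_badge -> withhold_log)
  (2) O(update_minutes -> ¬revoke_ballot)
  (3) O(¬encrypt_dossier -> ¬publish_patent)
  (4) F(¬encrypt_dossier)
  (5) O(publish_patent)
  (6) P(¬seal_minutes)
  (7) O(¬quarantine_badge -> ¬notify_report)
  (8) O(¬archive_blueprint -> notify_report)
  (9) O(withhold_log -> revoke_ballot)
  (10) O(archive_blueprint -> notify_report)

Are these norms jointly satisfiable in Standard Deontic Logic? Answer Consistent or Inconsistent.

Premise 3 is O(¬encrypt_dossier -> ¬publish_patent), but O(¬encrypt_dossier) is not derivable from the premises, so it does not yield O(¬publish_patent).
So O(¬publish_patent) is not derivable, and the apparent clash with O(publish_patent) does not arise.
A world satisfying every obligation exists (e.g. archive_blueprint=false, encrypt_dossier=true, notify_report=true, publish_patent=true, quarantine_badge=true, revoke_ballot=true, seal_minutes=false, update_minutes=false, withhold_log=true); no atom is both obligatory and forbidden, so the set is consistent.

Consistent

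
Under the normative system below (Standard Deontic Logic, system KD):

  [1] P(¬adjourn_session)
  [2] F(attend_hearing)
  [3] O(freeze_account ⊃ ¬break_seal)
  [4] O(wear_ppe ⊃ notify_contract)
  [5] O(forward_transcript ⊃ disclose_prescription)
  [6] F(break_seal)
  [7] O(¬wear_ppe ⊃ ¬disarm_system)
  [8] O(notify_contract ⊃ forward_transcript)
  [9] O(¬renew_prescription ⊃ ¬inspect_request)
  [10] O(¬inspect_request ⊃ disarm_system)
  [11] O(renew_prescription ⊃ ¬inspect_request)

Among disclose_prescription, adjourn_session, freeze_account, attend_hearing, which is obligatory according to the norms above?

disclose_prescription

By case analysis on ¬renew_prescription: premise 9 gives O(¬renew_prescription ⊃ ¬inspect_request) and premise 11 gives O(renew_prescription ⊃ ¬inspect_request), so O(¬inspect_request) either way.
From O(¬inspect_request) and premise 10, O(¬inspect_request ⊃ disarm_system), we obtain O(disarm_system).
Premise 7 is O(¬wear_ppe ⊃ ¬disarm_system); contrapositively O(disarm_system ⊃ wear_ppe). Since O(disarm_system) holds, K gives O(wear_ppe).
With premise 4, O(wear_ppe ⊃ notify_contract), the K-axiom yields O(notify_contract).
Premise 8 is O(notify_contract ⊃ forward_transcript); since O(notify_contract), deontic closure gives O(forward_transcript).
From O(forward_transcript) and premise 5, O(forward_transcript ⊃ disclose_prescription), we obtain O(disclose_prescription).
So O(disclose_prescription) holds — disclose_prescription is obligatory. None of the other listed options is made obligatory by any chain of premises.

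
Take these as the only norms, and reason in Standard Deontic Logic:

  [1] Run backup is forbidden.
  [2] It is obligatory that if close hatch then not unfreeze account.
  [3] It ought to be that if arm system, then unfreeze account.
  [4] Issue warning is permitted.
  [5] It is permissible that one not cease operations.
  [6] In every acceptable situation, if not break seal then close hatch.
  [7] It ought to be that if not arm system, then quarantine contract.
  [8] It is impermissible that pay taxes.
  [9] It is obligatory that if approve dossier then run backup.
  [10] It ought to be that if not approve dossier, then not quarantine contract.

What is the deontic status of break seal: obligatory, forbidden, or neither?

Premise 1 is F(run_backup), i.e. O(¬run_backup).
The contrapositive of premise 9 (O(approve_dossier → run_backup)) is O(¬run_backup → ¬approve_dossier), and O(¬run_backup) is already established, so O(¬approve_dossier).
From O(¬approve_dossier) and premise 10, O(¬approve_dossier → ¬quarantine_contract), we obtain O(¬quarantine_contract).
Premise 7, O(¬arm_system → quarantine_contract), contraposes to O(¬quarantine_contract → arm_system); with O(¬quarantine_contract) we get O(arm_system).
Applying K to premise 3 (O(arm_system → unfreeze_account)) and O(arm_system) yields O(unfreeze_account).
Premise 2 is O(close_hatch → ¬unfreeze_account); contrapositively O(unfreeze_account → ¬close_hatch). Since O(unfreeze_account) holds, K gives O(¬close_hatch).
Premise 6, O(¬break_seal → close_hatch), contraposes to O(¬close_hatch → break_seal); with O(¬close_hatch) we get O(break_seal).
Premises 4, 5, 8 do not contribute to this derivation.
Hence break_seal is obligatory.

Obligatory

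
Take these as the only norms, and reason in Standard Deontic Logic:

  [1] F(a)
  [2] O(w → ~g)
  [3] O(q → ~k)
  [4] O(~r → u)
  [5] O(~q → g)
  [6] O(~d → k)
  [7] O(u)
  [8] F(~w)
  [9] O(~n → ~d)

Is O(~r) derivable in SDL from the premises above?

No

Premise 4 is O(~r → u); even if O(u) held, inferring O(~r) would be affirming the consequent — invalid.
No other premise forces O(~r). An ideal world satisfying every premise can still have ~r false, so O(~r) is not derivable.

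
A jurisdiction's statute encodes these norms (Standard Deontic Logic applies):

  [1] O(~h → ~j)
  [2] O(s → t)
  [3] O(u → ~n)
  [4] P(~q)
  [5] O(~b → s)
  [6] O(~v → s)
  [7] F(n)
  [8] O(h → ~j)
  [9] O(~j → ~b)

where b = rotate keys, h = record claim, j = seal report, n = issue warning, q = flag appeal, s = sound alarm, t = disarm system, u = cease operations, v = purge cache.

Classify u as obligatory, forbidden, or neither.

Premise 3 is O(u → ~n); even if O(~n) held, inferring O(u) would be affirming the consequent — invalid.
No premise or chain of K-axiom applications forces O(u), and none forces O(~u). So u is neither obligatory nor forbidden under these norms.

Neither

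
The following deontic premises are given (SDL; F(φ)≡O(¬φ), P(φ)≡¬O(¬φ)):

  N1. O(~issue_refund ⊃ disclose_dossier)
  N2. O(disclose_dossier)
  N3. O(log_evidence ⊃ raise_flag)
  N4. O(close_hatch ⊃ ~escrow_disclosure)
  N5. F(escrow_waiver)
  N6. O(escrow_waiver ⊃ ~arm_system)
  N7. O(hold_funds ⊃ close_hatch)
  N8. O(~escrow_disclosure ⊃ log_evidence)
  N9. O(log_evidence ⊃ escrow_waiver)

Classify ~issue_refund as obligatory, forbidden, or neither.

Premise 1 is O(~issue_refund ⊃ disclose_dossier); even if O(disclose_dossier) held, inferring O(~issue_refund) would be affirming the consequent — invalid.
No premise or chain of K-axiom applications forces O(~issue_refund), and none forces O(issue_refund). So ~issue_refund is neither obligatory nor forbidden under these norms.

Neither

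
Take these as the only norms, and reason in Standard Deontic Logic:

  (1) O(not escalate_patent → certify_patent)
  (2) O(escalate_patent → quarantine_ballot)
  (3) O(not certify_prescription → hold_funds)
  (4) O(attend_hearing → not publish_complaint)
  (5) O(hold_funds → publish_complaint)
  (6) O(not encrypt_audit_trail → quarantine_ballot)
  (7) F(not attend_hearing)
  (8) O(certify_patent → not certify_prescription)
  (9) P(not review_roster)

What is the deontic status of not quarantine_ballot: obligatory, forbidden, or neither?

Forbidden

Premise 7, F(not attend_hearing), is equivalent to O(attend_hearing).
Premise 4 is O(attend_hearing → not publish_complaint); since O(attend_hearing), deontic closure gives O(not publish_complaint).
The contrapositive of premise 5 (O(hold_funds → publish_complaint)) is O(not publish_complaint → not hold_funds), and O(not publish_complaint) is already established, so O(not hold_funds).
Premise 3 is O(not certify_prescription → hold_funds); contrapositively O(not hold_funds → certify_prescription). Since O(not hold_funds) holds, K gives O(certify_prescription).
The contrapositive of premise 8 (O(certify_patent → not certify_prescription)) is O(certify_prescription → not certify_patent), and O(certify_prescription) is already established, so O(not certify_patent).
Premise 1, O(not escalate_patent → certify_patent), contraposes to O(not certify_patent → escalate_patent); with O(not certify_patent) we get O(escalate_patent).
Premise 2 is O(escalate_patent → quarantine_ballot); since O(escalate_patent), deontic closure gives O(quarantine_ballot).
Premises 6, 9 do not contribute to this derivation.
Thus O(quarantine_ballot), which is F(not quarantine_ballot): not quarantine_ballot is forbidden.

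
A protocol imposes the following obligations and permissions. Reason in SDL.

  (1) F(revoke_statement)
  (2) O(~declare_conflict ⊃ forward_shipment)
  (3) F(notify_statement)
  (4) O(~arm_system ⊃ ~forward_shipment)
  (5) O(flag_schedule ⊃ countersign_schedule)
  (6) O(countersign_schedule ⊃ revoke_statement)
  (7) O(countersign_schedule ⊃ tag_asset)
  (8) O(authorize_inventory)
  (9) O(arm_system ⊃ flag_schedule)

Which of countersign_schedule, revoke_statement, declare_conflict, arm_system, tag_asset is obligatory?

declare_conflict

Premise 1 is F(revoke_statement), i.e. O(~revoke_statement).
Premise 6 is O(countersign_schedule ⊃ revoke_statement); contrapositively O(~revoke_statement ⊃ ~countersign_schedule). Since O(~revoke_statement) holds, K gives O(~countersign_schedule).
Premise 5, O(flag_schedule ⊃ countersign_schedule), contraposes to O(~countersign_schedule ⊃ ~flag_schedule); with O(~countersign_schedule) we get O(~flag_schedule).
Premise 9, O(arm_system ⊃ flag_schedule), contraposes to O(~flag_schedule ⊃ ~arm_system); with O(~flag_schedule) we get O(~arm_system).
Applying K to premise 4 (O(~arm_system ⊃ ~forward_shipment)) and O(~arm_system) yields O(~forward_shipment).
Premise 2, O(~declare_conflict ⊃ forward_shipment), contraposes to O(~forward_shipment ⊃ declare_conflict); with O(~forward_shipment) we get O(declare_conflict).
So O(declare_conflict) holds — declare_conflict is obligatory. None of the other listed options is made obligatory by any chain of premises.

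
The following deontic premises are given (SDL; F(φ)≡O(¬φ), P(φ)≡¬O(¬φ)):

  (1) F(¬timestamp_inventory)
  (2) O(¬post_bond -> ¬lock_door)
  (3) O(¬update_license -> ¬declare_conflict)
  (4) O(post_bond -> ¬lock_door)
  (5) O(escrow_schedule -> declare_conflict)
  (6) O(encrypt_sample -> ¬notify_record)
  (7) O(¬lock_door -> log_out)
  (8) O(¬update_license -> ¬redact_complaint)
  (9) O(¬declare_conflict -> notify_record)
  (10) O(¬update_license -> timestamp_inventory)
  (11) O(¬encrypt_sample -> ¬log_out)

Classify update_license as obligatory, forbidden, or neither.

Premises 4 and 2 are O(post_bond -> ¬lock_door) and O(¬post_bond -> ¬lock_door); every ideal world satisfies post_bond or ¬post_bond, so in either case ¬lock_door holds — hence O(¬lock_door).
Applying K to premise 7 (O(¬lock_door -> log_out)) and O(¬lock_door) yields O(log_out).
Premise 11 is O(¬encrypt_sample -> ¬log_out); contrapositively O(log_out -> encrypt_sample). Since O(log_out) holds, K gives O(encrypt_sample).
With premise 6, O(encrypt_sample -> ¬notify_record), the K-axiom yields O(¬notify_record).
Premise 9, O(¬declare_conflict -> notify_record), contraposes to O(¬notify_record -> declare_conflict); with O(¬notify_record) we get O(declare_conflict).
Premise 3 is O(¬update_license -> ¬declare_conflict); contrapositively O(declare_conflict -> update_license). Since O(declare_conflict) holds, K gives O(update_license).
Premises 1, 5, 8, 10 do not contribute to this derivation.
Hence update_license is obligatory.

Obligatory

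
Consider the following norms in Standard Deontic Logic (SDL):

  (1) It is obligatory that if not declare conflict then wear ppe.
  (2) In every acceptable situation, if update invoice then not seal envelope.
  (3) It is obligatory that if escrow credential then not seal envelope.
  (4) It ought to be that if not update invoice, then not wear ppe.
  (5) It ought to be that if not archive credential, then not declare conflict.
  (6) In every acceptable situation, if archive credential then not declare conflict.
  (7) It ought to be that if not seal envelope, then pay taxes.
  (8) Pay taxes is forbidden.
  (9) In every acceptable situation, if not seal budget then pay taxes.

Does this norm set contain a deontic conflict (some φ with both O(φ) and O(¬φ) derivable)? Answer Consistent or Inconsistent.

By case analysis on ¬archive_credential: premise 5 gives O(¬archive_credential → ¬declare_conflict) and premise 6 gives O(archive_credential → ¬declare_conflict), so O(¬declare_conflict) either way.
From O(¬declare_conflict) and premise 1, O(¬declare_conflict → wear_ppe), we obtain O(wear_ppe).
Premise 4 is O(¬update_invoice → ¬wear_ppe); contrapositively O(wear_ppe → update_invoice). Since O(wear_ppe) holds, K gives O(update_invoice).
Applying K to premise 2 (O(update_invoice → ¬seal_envelope)) and O(update_invoice) yields O(¬seal_envelope).
Applying K to premise 7 (O(¬seal_envelope → pay_taxes)) and O(¬seal_envelope) yields O(pay_taxes).
But premise 8, F(pay_taxes), means O(¬pay_taxes).
We now have both O(pay_taxes) and O(¬pay_taxes) — pay_taxes is simultaneously obligatory and forbidden, violating the D-axiom.

Inconsistent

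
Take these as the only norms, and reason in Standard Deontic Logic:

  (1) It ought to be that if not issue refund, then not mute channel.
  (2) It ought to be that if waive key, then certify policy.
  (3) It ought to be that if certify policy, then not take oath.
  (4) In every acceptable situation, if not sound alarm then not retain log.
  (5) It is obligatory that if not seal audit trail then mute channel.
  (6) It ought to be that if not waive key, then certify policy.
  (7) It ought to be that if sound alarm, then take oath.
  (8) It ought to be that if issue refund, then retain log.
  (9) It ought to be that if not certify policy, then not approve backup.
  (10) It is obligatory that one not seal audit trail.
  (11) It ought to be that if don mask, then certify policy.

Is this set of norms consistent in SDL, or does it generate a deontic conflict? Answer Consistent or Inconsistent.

Premises 2 and 6 cover both cases: O(waive_key → certify_policy) and O(¬waive_key → certify_policy). Since waive_key ∨ ¬waive_key is a tautology, O(certify_policy) follows.
From O(certify_policy) and premise 3, O(certify_policy → ¬take_oath), we obtain O(¬take_oath).
The contrapositive of premise 7 (O(sound_alarm → take_oath)) is O(¬take_oath → ¬sound_alarm), and O(¬take_oath) is already established, so O(¬sound_alarm).
Premise 4 is O(¬sound_alarm → ¬retain_log); since O(¬sound_alarm), deontic closure gives O(¬retain_log).
Premise 8, O(issue_refund → retain_log), contraposes to O(¬retain_log → ¬issue_refund); with O(¬retain_log) we get O(¬issue_refund).
With premise 1, O(¬issue_refund → ¬mute_channel), the K-axiom yields O(¬mute_channel).
Premise 5, O(¬seal_audit_trail → mute_channel), contraposes to O(¬mute_channel → seal_audit_trail); with O(¬mute_channel) we get O(seal_audit_trail).
But premise 10 directly asserts O(¬seal_audit_trail).
We now have both O(seal_audit_trail) and O(¬seal_audit_trail) — seal_audit_trail is simultaneously obligatory and forbidden, violating the D-axiom.

Inconsistent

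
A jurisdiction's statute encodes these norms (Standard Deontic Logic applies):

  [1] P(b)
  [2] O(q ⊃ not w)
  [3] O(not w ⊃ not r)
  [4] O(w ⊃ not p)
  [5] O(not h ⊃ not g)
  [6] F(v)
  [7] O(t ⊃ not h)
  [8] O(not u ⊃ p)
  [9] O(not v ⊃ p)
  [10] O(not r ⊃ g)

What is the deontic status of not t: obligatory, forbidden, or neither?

Premise 6 is F(v), i.e. O(not v).
From O(not v) and premise 9, O(not v ⊃ p), we obtain O(p).
The contrapositive of premise 4 (O(w ⊃ not p)) is O(p ⊃ not w), and O(p) is already established, so O(not w).
With premise 3, O(not w ⊃ not r), the K-axiom yields O(not r).
Applying K to premise 10 (O(not r ⊃ g)) and O(not r) yields O(g).
Premise 5, O(not h ⊃ not g), contraposes to O(g ⊃ h); with O(g) we get O(h).
The contrapositive of premise 7 (O(t ⊃ not h)) is O(h ⊃ not t), and O(h) is already established, so O(not t).
Premises 1, 2, 8 do not contribute to this derivation.
Hence not t is obligatory.

Obligatory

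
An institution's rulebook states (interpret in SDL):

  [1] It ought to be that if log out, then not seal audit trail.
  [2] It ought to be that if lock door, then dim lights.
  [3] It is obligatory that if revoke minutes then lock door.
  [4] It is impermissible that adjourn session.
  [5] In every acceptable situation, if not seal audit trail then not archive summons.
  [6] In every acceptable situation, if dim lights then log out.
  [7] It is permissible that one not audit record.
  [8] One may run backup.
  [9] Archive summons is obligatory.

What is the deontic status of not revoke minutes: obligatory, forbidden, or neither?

Obligatory

Premise 9 states O(archive_summons) outright.
Premise 5 is O(¬seal_audit_trail → ¬archive_summons); contrapositively O(archive_summons → seal_audit_trail). Since O(archive_summons) holds, K gives O(seal_audit_trail).
The contrapositive of premise 1 (O(log_out → ¬seal_audit_trail)) is O(seal_audit_trail → ¬log_out), and O(seal_audit_trail) is already established, so O(¬log_out).
Premise 6 is O(dim_lights → log_out); contrapositively O(¬log_out → ¬dim_lights). Since O(¬log_out) holds, K gives O(¬dim_lights).
The contrapositive of premise 2 (O(lock_door → dim_lights)) is O(¬dim_lights → ¬lock_door), and O(¬dim_lights) is already established, so O(¬lock_door).
The contrapositive of premise 3 (O(revoke_minutes → lock_door)) is O(¬lock_door → ¬revoke_minutes), and O(¬lock_door) is already established, so O(¬revoke_minutes).
Premises 4, 7, 8 do not contribute to this derivation.
Hence ¬revoke_minutes is obligatory.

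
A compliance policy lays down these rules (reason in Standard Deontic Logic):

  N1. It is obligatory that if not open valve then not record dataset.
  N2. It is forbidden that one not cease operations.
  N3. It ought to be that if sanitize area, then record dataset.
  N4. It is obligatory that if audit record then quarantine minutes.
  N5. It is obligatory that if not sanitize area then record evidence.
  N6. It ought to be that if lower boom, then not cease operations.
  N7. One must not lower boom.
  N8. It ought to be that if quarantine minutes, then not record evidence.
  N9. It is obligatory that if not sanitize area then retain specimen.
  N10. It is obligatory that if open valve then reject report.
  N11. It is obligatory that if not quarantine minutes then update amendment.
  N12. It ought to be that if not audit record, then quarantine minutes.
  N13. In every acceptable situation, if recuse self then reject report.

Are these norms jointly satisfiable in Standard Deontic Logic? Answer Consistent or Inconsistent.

Consistent

Premise 6 is O(lower_boom → ¬cease_operations), but O(lower_boom) is not derivable from the premises, so it does not yield O(¬cease_operations).
So O(¬cease_operations) is not derivable, and the apparent clash with O(cease_operations) does not arise.
A world satisfying every obligation exists (e.g. audit_record=false, cease_operations=true, lower_boom=false, open_valve=true, quarantine_minutes=true, record_dataset=true, record_evidence=false, recuse_self=false, reject_report=true, retain_specimen=false, sanitize_area=true, update_amendment=false); no atom is both obligatory and forbidden, so the set is consistent.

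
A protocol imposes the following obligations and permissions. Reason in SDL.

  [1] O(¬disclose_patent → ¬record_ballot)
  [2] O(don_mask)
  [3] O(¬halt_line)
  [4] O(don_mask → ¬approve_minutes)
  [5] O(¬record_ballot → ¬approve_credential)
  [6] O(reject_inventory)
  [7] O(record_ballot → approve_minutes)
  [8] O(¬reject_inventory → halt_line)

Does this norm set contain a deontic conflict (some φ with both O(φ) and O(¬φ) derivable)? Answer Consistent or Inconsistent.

Premise 8 is O(¬reject_inventory → halt_line), but O(¬reject_inventory) is not derivable from the premises, so it does not yield O(halt_line).
So O(halt_line) is not derivable, and the apparent clash with O(¬halt_line) does not arise.
A world satisfying every obligation exists (e.g. approve_credential=false, approve_minutes=false, disclose_patent=false, don_mask=true, halt_line=false, record_ballot=false, reject_inventory=true); no atom is both obligatory and forbidden, so the set is consistent.

Consistent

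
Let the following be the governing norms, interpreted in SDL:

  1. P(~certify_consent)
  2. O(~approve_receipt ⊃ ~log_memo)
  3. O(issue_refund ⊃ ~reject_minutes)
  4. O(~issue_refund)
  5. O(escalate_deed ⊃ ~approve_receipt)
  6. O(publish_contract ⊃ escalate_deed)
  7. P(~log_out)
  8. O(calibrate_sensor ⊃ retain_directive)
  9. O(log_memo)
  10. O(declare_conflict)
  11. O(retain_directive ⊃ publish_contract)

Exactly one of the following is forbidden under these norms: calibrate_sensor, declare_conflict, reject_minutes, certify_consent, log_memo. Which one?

calibrate_sensor

Premise 9 gives O(log_memo).
Premise 2 is O(~approve_receipt ⊃ ~log_memo); contrapositively O(log_memo ⊃ approve_receipt). Since O(log_memo) holds, K gives O(approve_receipt).
Premise 5, O(escalate_deed ⊃ ~approve_receipt), contraposes to O(approve_receipt ⊃ ~escalate_deed); with O(approve_receipt) we get O(~escalate_deed).
Premise 6 is O(publish_contract ⊃ escalate_deed); contrapositively O(~escalate_deed ⊃ ~publish_contract). Since O(~escalate_deed) holds, K gives O(~publish_contract).
Premise 11 is O(retain_directive ⊃ publish_contract); contrapositively O(~publish_contract ⊃ ~retain_directive). Since O(~publish_contract) holds, K gives O(~retain_directive).
Premise 8, O(calibrate_sensor ⊃ retain_directive), contraposes to O(~retain_directive ⊃ ~calibrate_sensor); with O(~retain_directive) we get O(~calibrate_sensor).
So O(~calibrate_sensor) holds, i.e. calibrate_sensor is forbidden. None of the other listed options is forbidden under the premises.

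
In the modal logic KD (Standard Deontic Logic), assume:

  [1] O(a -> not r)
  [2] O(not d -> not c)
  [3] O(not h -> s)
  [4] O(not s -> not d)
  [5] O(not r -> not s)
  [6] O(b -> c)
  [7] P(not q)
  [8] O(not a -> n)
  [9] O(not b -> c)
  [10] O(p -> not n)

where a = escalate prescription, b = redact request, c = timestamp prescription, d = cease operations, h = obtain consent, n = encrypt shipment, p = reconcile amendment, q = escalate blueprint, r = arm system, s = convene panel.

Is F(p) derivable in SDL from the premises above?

Premises 9 and 6 cover both cases: O(not b -> c) and O(b -> c). Since not b ∨ b is a tautology, O(c) follows.
Premise 2, O(not d -> not c), contraposes to O(c -> d); with O(c) we get O(d).
Premise 4 is O(not s -> not d); contrapositively O(d -> s). Since O(d) holds, K gives O(s).
Premise 5 is O(not r -> not s); contrapositively O(s -> r). Since O(s) holds, K gives O(r).
The contrapositive of premise 1 (O(a -> not r)) is O(r -> not a), and O(r) is already established, so O(not a).
From O(not a) and premise 8, O(not a -> n), we obtain O(n).
Premise 10 is O(p -> not n); contrapositively O(n -> not p). Since O(n) holds, K gives O(not p).
Premises 3, 7 do not contribute to this derivation.
So O(not p) holds, i.e. F(p). The claim follows.

Yes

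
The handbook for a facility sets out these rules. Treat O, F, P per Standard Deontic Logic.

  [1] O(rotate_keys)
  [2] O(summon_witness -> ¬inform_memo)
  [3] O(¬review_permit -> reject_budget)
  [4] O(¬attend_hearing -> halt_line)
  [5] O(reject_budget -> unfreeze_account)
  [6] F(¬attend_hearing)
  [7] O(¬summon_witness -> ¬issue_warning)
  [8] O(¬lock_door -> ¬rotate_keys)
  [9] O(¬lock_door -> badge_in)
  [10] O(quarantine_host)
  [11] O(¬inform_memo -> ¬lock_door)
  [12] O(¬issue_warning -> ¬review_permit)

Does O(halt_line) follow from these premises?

Premise 4 is O(¬attend_hearing -> halt_line), but O(¬attend_hearing) is not derivable from the premises, so it does not yield O(halt_line).
No other premise forces O(halt_line). An ideal world satisfying every premise can still have halt_line false, so O(halt_line) is not derivable.

No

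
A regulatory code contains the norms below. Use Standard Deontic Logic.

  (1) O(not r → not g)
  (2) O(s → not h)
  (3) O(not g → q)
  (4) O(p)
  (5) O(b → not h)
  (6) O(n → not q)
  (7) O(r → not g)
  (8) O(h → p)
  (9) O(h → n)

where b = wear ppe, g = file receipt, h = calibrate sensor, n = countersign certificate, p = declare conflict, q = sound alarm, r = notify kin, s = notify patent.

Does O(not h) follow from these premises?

Premises 1 and 7 are O(not r → not g) and O(r → not g); every ideal world satisfies not r or r, so in either case not g holds — hence O(not g).
From O(not g) and premise 3, O(not g → q), we obtain O(q).
Premise 6 is O(n → not q); contrapositively O(q → not n). Since O(q) holds, K gives O(not n).
Premise 9 is O(h → n); contrapositively O(not n → not h). Since O(not n) holds, K gives O(not h).
Premises 2, 4, 5, 8 do not contribute to this derivation.
So O(not h) follows.

Yes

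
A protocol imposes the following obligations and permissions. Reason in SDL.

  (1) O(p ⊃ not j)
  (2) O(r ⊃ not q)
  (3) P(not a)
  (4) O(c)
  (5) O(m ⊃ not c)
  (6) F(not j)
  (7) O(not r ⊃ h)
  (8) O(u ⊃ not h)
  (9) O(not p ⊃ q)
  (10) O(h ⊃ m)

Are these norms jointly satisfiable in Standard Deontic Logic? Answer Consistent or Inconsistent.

Inconsistent

Premise 4 states O(c) outright.
Premise 5 is O(m ⊃ not c); contrapositively O(c ⊃ not m). Since O(c) holds, K gives O(not m).
Premise 10, O(h ⊃ m), contraposes to O(not m ⊃ not h); with O(not m) we get O(not h).
The contrapositive of premise 7 (O(not r ⊃ h)) is O(not h ⊃ r), and O(not h) is already established, so O(r).
Premise 2 is O(r ⊃ not q); since O(r), deontic closure gives O(not q).
The contrapositive of premise 9 (O(not p ⊃ q)) is O(not q ⊃ p), and O(not q) is already established, so O(p).
Applying K to premise 1 (O(p ⊃ not j)) and O(p) yields O(not j).
But premise 6, F(not j), means O(j).
We now have both O(not j) and O(j) — j is simultaneously obligatory and forbidden, violating the D-axiom.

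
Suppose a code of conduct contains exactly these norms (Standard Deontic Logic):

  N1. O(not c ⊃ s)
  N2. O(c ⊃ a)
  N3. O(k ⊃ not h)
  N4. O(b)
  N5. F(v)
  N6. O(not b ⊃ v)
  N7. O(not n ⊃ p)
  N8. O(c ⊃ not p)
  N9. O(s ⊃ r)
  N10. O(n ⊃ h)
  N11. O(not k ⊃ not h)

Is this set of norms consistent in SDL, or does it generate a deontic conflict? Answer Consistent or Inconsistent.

Consistent

Premise 6 is O(not b ⊃ v), but O(not b) is not derivable from the premises, so it does not yield O(v).
So O(v) is not derivable, and the apparent clash with O(not v) does not arise.
A world satisfying every obligation exists (e.g. a=false, b=true, c=false, h=false, k=false, n=false, p=true, r=true, s=true, v=false); no atom is both obligatory and forbidden, so the set is consistent.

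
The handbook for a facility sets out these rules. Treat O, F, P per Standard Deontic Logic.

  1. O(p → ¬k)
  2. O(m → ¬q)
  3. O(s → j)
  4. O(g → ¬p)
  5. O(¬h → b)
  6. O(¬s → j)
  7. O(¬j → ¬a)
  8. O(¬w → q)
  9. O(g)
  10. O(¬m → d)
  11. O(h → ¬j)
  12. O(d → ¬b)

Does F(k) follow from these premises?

No

Premise 1 is O(p → ¬k), but O(p) is not derivable from the premises, so it does not yield O(¬k).
No other premise forces O(¬k). An ideal world satisfying every premise can still have k true, so F(k) is not derivable.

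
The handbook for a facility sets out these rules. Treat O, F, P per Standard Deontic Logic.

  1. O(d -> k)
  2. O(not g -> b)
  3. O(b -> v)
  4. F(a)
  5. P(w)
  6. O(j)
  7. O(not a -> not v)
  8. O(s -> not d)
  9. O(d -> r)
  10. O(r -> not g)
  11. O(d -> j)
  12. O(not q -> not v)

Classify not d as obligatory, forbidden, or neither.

F(a) at premise 4 means O(not a).
With premise 7, O(not a -> not v), the K-axiom yields O(not v).
Premise 3 is O(b -> v); contrapositively O(not v -> not b). Since O(not v) holds, K gives O(not b).
Premise 2 is O(not g -> b); contrapositively O(not b -> g). Since O(not b) holds, K gives O(g).
Premise 10, O(r -> not g), contraposes to O(g -> not r); with O(g) we get O(not r).
Premise 9, O(d -> r), contraposes to O(not r -> not d); with O(not r) we get O(not d).
Premises 1, 5, 6, 8, 11, 12 do not contribute to this derivation.
Hence not d is obligatory.

Obligatory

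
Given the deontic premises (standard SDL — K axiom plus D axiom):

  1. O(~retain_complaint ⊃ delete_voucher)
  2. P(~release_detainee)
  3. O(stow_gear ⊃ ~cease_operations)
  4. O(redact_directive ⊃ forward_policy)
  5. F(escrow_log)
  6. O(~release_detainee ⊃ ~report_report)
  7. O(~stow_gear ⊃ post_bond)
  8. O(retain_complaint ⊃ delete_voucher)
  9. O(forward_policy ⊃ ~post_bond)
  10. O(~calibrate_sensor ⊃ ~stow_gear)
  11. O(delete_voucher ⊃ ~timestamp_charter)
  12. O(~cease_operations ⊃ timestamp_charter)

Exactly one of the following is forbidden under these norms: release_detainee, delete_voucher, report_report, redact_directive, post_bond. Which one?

Premises 8 and 1 cover both cases: O(retain_complaint ⊃ delete_voucher) and O(~retain_complaint ⊃ delete_voucher). Since retain_complaint ∨ ~retain_complaint is a tautology, O(delete_voucher) follows.
With premise 11, O(delete_voucher ⊃ ~timestamp_charter), the K-axiom yields O(~timestamp_charter).
The contrapositive of premise 12 (O(~cease_operations ⊃ timestamp_charter)) is O(~timestamp_charter ⊃ cease_operations), and O(~timestamp_charter) is already established, so O(cease_operations).
Premise 3 is O(stow_gear ⊃ ~cease_operations); contrapositively O(cease_operations ⊃ ~stow_gear). Since O(cease_operations) holds, K gives O(~stow_gear).
From O(~stow_gear) and premise 7, O(~stow_gear ⊃ post_bond), we obtain O(post_bond).
Premise 9 is O(forward_policy ⊃ ~post_bond); contrapositively O(post_bond ⊃ ~forward_policy). Since O(post_bond) holds, K gives O(~forward_policy).
Premise 4 is O(redact_directive ⊃ forward_policy); contrapositively O(~forward_policy ⊃ ~redact_directive). Since O(~forward_policy) holds, K gives O(~redact_directive).
So O(~redact_directive) holds, i.e. redact_directive is forbidden. None of the other listed options is forbidden under the premises.

redact_directive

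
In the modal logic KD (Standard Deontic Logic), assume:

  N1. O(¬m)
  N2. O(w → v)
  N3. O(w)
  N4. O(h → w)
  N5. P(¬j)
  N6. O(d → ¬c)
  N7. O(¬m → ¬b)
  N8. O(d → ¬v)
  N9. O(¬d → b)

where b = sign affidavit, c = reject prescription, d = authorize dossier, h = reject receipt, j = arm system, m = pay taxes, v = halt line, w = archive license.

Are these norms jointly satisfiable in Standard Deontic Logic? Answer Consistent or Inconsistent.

Inconsistent

Premise 3 gives O(w).
Applying K to premise 2 (O(w → v)) and O(w) yields O(v).
Premise 8, O(d → ¬v), contraposes to O(v → ¬d); with O(v) we get O(¬d).
With premise 9, O(¬d → b), the K-axiom yields O(b).
Premise 7, O(¬m → ¬b), contraposes to O(b → m); with O(b) we get O(m).
Yet premise 1 states O(¬m).
We now have both O(m) and O(¬m) — m is simultaneously obligatory and forbidden, violating the D-axiom.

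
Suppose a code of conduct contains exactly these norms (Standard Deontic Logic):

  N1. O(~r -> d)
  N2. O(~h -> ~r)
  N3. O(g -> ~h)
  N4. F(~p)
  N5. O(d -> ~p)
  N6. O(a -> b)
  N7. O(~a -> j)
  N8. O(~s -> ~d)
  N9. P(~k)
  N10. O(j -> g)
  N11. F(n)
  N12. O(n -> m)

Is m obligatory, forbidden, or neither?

Neither

Premise 12 is O(n -> m), but O(n) is not derivable from the premises, so it does not yield O(m).
No premise or chain of K-axiom applications forces O(m), and none forces O(~m). So m is neither obligatory nor forbidden under these norms.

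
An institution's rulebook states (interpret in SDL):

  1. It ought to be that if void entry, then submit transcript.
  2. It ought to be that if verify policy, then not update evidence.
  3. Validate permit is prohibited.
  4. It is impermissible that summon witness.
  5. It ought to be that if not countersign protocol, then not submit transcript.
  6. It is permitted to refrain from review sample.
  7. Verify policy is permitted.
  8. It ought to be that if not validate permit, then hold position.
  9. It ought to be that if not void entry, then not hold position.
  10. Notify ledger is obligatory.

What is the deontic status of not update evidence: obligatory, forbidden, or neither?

Premise 2 is O(verify_policy → ¬update_evidence), but O(verify_policy) is not derivable from the premises (the permission P(verify_policy) asserts only ¬O(¬verify_policy), not O(verify_policy)), so it does not yield O(¬update_evidence).
No premise or chain of K-axiom applications forces O(¬update_evidence), and none forces O(update_evidence). So ¬update_evidence is neither obligatory nor forbidden under these norms.

Neither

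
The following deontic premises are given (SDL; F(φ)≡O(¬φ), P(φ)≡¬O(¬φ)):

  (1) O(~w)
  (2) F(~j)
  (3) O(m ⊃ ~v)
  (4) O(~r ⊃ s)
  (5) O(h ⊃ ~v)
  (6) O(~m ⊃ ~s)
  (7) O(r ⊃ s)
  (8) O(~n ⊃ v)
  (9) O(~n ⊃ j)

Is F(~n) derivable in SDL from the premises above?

Premises 4 and 7 cover both cases: O(~r ⊃ s) and O(r ⊃ s). Since ~r ∨ r is a tautology, O(s) follows.
Premise 6, O(~m ⊃ ~s), contraposes to O(s ⊃ m); with O(s) we get O(m).
Premise 3 is O(m ⊃ ~v); since O(m), deontic closure gives O(~v).
The contrapositive of premise 8 (O(~n ⊃ v)) is O(~v ⊃ n), and O(~v) is already established, so O(n).
Premises 1, 2, 5, 9 do not contribute to this derivation.
So O(n) holds, i.e. F(~n). The claim follows.

Yes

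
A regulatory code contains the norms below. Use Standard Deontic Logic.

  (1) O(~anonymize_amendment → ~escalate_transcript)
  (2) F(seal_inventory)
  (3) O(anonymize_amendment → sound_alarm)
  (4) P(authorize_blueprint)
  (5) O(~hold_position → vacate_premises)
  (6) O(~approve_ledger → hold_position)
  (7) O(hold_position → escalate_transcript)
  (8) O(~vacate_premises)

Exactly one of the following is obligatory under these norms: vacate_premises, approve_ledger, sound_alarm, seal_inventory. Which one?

From premise 8 we have O(~vacate_premises).
Premise 5, O(~hold_position → vacate_premises), contraposes to O(~vacate_premises → hold_position); with O(~vacate_premises) we get O(hold_position).
From O(hold_position) and premise 7, O(hold_position → escalate_transcript), we obtain O(escalate_transcript).
The contrapositive of premise 1 (O(~anonymize_amendment → ~escalate_transcript)) is O(escalate_transcript → anonymize_amendment), and O(escalate_transcript) is already established, so O(anonymize_amendment).
Premise 3 is O(anonymize_amendment → sound_alarm); since O(anonymize_amendment), deontic closure gives O(sound_alarm).
So O(sound_alarm) holds — sound_alarm is obligatory. None of the other listed options is made obligatory by any chain of premises.

sound_alarm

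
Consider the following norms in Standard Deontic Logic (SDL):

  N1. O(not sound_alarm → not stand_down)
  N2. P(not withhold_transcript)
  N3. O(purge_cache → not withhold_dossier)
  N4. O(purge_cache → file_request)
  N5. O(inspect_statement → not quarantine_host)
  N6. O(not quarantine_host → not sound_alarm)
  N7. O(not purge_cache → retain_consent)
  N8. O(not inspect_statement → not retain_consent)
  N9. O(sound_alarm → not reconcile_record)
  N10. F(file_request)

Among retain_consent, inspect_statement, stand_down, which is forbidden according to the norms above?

Premise 10, F(file_request), is equivalent to O(not file_request).
The contrapositive of premise 4 (O(purge_cache → file_request)) is O(not file_request → not purge_cache), and O(not file_request) is already established, so O(not purge_cache).
Premise 7 is O(not purge_cache → retain_consent); since O(not purge_cache), deontic closure gives O(retain_consent).
Premise 8 is O(not inspect_statement → not retain_consent); contrapositively O(retain_consent → inspect_statement). Since O(retain_consent) holds, K gives O(inspect_statement).
From O(inspect_statement) and premise 5, O(inspect_statement → not quarantine_host), we obtain O(not quarantine_host).
From O(not quarantine_host) and premise 6, O(not quarantine_host → not sound_alarm), we obtain O(not sound_alarm).
With premise 1, O(not sound_alarm → not stand_down), the K-axiom yields O(not stand_down).
So O(not stand_down) holds, i.e. stand_down is forbidden. None of the other listed options is forbidden under the premises.

stand_down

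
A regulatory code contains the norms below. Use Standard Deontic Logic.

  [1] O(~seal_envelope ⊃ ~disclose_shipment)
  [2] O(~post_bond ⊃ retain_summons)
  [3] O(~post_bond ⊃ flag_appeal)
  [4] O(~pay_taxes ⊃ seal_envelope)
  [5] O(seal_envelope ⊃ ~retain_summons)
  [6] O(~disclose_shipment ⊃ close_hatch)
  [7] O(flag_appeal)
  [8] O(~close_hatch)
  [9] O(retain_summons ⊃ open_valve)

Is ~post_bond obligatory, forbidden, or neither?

Premise 8 gives O(~close_hatch).
The contrapositive of premise 6 (O(~disclose_shipment ⊃ close_hatch)) is O(~close_hatch ⊃ disclose_shipment), and O(~close_hatch) is already established, so O(disclose_shipment).
Premise 1 is O(~seal_envelope ⊃ ~disclose_shipment); contrapositively O(disclose_shipment ⊃ seal_envelope). Since O(disclose_shipment) holds, K gives O(seal_envelope).
Premise 5 is O(seal_envelope ⊃ ~retain_summons); since O(seal_envelope), deontic closure gives O(~retain_summons).
The contrapositive of premise 2 (O(~post_bond ⊃ retain_summons)) is O(~retain_summons ⊃ post_bond), and O(~retain_summons) is already established, so O(post_bond).
Premises 3, 4, 7, 9 do not contribute to this derivation.
Thus O(post_bond), which is F(~post_bond): ~post_bond is forbidden.

Forbidden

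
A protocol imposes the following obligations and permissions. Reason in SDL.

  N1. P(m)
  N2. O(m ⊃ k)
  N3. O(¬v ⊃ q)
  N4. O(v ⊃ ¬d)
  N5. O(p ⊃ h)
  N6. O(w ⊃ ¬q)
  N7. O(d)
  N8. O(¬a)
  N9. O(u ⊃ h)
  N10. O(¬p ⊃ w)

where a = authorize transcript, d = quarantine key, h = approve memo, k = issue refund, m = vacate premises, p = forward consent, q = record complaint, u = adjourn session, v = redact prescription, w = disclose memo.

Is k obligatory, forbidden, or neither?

Premise 2 is O(m ⊃ k), but O(m) is not derivable from the premises (the permission P(m) asserts only ¬O(¬m), not O(m)), so it does not yield O(k).
No premise or chain of K-axiom applications forces O(k), and none forces O(¬k). So k is neither obligatory nor forbidden under these norms.

Neither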